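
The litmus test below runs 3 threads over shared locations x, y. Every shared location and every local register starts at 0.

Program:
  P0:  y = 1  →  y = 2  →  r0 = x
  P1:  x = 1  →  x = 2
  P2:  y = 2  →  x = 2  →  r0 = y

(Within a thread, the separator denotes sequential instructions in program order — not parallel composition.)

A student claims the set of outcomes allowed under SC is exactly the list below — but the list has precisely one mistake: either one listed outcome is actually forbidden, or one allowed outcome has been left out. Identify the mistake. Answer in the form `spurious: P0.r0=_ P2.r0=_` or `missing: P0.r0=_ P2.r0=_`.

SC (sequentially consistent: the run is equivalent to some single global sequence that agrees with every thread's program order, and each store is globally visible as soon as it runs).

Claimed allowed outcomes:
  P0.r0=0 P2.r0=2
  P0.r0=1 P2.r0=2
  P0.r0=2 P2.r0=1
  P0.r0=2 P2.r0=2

outcome vector order: (P0.r0,P2.r0)
[SC] allowed = {02 11 12 21 22}
SC∖claimed = {11}

missing: P0.r0=1 P2.r0=1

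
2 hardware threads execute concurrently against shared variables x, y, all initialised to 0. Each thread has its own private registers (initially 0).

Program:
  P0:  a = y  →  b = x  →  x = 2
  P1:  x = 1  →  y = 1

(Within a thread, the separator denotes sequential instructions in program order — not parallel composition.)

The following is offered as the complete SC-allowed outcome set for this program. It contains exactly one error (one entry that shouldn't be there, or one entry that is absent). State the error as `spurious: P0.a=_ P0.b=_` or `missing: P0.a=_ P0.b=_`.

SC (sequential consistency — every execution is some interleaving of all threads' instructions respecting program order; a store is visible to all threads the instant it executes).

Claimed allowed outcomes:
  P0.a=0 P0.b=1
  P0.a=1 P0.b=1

missing: P0.a=0 P0.b=0

outcome vector order: (P0.a,P0.b)
under SC → (0,0); (0,1); (1,1)
SC∖claimed = {(0,0)}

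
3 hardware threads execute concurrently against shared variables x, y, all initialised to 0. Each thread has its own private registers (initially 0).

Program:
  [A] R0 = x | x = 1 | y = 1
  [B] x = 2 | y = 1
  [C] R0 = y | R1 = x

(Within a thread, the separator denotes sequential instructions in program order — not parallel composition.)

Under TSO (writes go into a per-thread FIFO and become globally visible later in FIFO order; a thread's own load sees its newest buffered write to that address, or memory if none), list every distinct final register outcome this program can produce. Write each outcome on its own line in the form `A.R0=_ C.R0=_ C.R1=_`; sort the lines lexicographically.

outcome vector order: (A.R0,C.R0,C.R1)
|TSO outcomes| = 10

A.R0=0 C.R0=0 C.R1=0
A.R0=0 C.R0=0 C.R1=1
A.R0=0 C.R0=0 C.R1=2
A.R0=0 C.R0=1 C.R1=1
A.R0=0 C.R0=1 C.R1=2
A.R0=2 C.R0=0 C.R1=0
A.R0=2 C.R0=0 C.R1=1
A.R0=2 C.R0=0 C.R1=2
A.R0=2 C.R0=1 C.R1=1
A.R0=2 C.R0=1 C.R1=2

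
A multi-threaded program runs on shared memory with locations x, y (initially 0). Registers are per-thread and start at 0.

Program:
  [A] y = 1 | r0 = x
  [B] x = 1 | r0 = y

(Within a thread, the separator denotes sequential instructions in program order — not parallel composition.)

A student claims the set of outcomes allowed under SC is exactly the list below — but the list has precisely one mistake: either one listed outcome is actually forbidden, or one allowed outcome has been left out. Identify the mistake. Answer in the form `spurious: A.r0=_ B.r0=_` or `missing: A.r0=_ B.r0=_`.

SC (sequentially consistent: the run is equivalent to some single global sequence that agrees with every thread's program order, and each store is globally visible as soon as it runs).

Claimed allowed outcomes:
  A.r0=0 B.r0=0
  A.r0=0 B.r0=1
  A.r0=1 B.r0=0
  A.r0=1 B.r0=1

spurious: A.r0=0 B.r0=0

outcome vector order: (A.r0,B.r0)
SC: 3 outcomes — {0/1, 1/0, 1/1}
claimed∖SC = {0/0}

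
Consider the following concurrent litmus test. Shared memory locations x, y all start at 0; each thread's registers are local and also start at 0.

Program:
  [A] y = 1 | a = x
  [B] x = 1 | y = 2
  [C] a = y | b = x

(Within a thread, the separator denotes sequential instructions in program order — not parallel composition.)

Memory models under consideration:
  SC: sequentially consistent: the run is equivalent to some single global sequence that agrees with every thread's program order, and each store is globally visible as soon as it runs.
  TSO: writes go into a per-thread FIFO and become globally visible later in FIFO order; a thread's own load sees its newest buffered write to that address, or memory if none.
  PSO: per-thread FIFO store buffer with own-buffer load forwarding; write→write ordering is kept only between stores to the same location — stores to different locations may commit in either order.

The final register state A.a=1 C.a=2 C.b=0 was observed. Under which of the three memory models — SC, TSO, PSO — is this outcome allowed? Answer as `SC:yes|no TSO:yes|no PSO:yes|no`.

outcome vector order: (A.a,C.a,C.b)
SC: 10 outcomes — {(0,0,0); (0,0,1); (0,1,0); (0,1,1); (0,2,1); (1,0,0); (1,0,1); (1,1,0); (1,1,1); (1,2,1)}
TSO: 10 outcomes — {(0,0,0); (0,0,1); (0,1,0); (0,1,1); (0,2,1); (1,0,0); (1,0,1); (1,1,0); (1,1,1); (1,2,1)}
PSO: 12 outcomes — {(0,0,0); (0,0,1); (0,1,0); (0,1,1); (0,2,0); (0,2,1); (1,0,0); (1,0,1); (1,1,0); (1,1,1); (1,2,0); (1,2,1)}
target (1,2,0) ∈ {PSO}

SC:no TSO:no PSO:yes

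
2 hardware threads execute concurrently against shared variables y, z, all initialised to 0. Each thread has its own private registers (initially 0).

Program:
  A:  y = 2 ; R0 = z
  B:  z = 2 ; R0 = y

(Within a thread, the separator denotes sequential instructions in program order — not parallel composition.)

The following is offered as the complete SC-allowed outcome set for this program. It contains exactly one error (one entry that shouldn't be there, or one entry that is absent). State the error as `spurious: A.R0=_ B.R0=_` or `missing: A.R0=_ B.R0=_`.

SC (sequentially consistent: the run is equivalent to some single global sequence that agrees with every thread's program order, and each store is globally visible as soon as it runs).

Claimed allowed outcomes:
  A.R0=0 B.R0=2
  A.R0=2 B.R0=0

missing: A.R0=2 B.R0=2

outcome vector order: (A.R0,B.R0)
under SC → 0/2 2/0 2/2
SC∖claimed = {2/2}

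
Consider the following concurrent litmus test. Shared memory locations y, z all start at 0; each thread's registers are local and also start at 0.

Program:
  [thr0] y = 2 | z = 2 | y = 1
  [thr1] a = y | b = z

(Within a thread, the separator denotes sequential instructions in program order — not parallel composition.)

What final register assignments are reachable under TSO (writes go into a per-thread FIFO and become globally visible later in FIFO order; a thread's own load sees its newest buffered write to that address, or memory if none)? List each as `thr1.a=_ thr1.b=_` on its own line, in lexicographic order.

thr1.a=0 thr1.b=0
thr1.a=0 thr1.b=2
thr1.a=1 thr1.b=2
thr1.a=2 thr1.b=0
thr1.a=2 thr1.b=2

outcome vector order: (thr1.a,thr1.b)
|TSO outcomes| = 5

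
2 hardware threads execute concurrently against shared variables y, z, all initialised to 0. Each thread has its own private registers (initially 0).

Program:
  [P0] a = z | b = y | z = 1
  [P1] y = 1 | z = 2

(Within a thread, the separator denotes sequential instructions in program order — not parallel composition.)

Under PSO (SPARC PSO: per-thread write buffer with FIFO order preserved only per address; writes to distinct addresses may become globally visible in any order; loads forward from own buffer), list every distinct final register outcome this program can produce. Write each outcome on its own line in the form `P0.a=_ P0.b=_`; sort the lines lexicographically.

P0.a=0 P0.b=0
P0.a=0 P0.b=1
P0.a=2 P0.b=0
P0.a=2 P0.b=1

outcome vector order: (P0.a,P0.b)
|PSO outcomes| = 4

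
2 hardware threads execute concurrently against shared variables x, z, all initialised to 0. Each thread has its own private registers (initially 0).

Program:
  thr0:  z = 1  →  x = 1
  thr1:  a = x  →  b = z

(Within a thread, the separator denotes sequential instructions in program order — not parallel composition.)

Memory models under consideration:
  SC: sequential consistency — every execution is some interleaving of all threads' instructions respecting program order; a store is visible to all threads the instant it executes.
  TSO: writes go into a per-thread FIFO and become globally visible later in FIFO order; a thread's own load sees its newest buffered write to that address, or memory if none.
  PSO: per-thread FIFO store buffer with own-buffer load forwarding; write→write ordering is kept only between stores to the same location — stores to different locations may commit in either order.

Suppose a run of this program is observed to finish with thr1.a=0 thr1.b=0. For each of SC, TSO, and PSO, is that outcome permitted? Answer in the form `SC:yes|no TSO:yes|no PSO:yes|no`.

SC:yes TSO:yes PSO:yes

outcome vector order: (thr1.a,thr1.b)
[SC] allowed = {<0 0>, <0 1>, <1 1>}
[TSO] allowed = {<0 0>, <0 1>, <1 1>}
[PSO] allowed = {<0 0>, <0 1>, <1 0>, <1 1>}
target <0 0> ∈ {SC,TSO,PSO}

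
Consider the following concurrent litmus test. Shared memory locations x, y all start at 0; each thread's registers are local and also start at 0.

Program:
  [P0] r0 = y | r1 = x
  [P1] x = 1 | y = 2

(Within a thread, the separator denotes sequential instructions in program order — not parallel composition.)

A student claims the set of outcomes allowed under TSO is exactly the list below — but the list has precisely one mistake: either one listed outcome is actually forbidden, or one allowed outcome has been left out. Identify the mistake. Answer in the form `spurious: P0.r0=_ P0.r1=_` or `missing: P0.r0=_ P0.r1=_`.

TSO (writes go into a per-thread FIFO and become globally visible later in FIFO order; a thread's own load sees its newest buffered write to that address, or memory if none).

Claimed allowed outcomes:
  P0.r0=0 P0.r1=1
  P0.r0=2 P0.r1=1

outcome vector order: (P0.r0,P0.r1)
TSO (3): 00, 01, 21
TSO∖claimed = {00}

missing: P0.r0=0 P0.r1=0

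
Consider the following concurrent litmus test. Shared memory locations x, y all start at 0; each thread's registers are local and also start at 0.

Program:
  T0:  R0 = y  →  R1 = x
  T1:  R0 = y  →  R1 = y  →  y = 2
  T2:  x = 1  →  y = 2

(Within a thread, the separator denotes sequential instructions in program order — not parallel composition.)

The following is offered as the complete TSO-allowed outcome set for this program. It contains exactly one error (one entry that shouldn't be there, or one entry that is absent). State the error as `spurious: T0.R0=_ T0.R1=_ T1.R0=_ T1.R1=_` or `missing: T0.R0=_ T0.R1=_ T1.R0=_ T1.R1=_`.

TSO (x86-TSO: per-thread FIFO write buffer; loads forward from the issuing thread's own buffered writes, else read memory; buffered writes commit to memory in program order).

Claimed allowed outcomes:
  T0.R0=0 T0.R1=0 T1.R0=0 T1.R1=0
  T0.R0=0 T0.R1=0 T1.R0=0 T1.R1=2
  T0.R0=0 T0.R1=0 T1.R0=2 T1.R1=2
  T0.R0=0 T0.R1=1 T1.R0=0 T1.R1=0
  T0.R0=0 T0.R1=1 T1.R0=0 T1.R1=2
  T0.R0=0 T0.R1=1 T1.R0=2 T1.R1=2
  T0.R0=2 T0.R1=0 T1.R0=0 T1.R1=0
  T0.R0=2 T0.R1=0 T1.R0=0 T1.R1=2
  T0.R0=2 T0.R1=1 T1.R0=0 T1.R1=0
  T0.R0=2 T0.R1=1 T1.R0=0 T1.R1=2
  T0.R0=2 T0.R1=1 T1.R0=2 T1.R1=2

outcome vector order: (T0.R0,T0.R1,T1.R0,T1.R1)
under TSO → 0000, 0002, 0022, 0100, 0102, 0122, 2000, 2100, 2102, 2122
claimed∖TSO = {2002}

spurious: T0.R0=2 T0.R1=0 T1.R0=0 T1.R1=2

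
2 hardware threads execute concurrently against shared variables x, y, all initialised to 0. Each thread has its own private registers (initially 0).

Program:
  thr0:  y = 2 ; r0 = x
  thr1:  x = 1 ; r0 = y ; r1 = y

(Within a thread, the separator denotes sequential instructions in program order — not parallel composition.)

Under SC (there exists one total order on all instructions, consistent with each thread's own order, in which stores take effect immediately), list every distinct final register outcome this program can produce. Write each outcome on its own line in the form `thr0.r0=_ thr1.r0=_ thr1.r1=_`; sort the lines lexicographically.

thr0.r0=0 thr1.r0=2 thr1.r1=2
thr0.r0=1 thr1.r0=0 thr1.r1=0
thr0.r0=1 thr1.r0=0 thr1.r1=2
thr0.r0=1 thr1.r0=2 thr1.r1=2

outcome vector order: (thr0.r0,thr1.r0,thr1.r1)
|SC outcomes| = 4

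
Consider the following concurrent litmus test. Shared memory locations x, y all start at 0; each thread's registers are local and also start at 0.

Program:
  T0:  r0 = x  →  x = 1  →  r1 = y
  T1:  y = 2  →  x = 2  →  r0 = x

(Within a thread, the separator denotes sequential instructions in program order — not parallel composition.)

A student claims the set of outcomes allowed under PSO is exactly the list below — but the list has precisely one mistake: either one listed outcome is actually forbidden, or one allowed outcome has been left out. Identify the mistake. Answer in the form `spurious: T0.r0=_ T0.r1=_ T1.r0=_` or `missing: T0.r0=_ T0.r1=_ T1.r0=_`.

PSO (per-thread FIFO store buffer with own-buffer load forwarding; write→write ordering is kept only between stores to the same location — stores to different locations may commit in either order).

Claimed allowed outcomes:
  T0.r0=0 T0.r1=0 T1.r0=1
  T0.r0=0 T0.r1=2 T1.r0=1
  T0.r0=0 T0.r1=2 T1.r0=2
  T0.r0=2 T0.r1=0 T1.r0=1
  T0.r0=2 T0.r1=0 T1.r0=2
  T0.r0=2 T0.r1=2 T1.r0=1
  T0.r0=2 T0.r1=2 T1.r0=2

missing: T0.r0=0 T0.r1=0 T1.r0=2

outcome vector order: (T0.r0,T0.r1,T1.r0)
[PSO] allowed = {<0 0 1>, <0 0 2>, <0 2 1>, <0 2 2>, <2 0 1>, <2 0 2>, <2 2 1>, <2 2 2>}
PSO∖claimed = {<0 0 2>}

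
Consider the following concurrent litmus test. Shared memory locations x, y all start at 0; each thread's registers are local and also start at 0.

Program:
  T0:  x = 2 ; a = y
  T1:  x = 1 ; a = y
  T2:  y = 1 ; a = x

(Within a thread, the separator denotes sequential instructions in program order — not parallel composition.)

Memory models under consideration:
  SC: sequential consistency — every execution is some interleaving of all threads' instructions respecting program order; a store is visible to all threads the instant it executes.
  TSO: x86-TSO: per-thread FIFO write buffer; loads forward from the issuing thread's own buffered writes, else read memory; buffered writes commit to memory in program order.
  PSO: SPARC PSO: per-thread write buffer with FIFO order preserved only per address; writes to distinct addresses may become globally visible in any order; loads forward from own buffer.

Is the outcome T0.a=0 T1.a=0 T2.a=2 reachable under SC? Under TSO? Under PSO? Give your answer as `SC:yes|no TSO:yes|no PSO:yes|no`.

outcome vector order: (T0.a,T1.a,T2.a)
under SC → 0/0/1 0/0/2 0/1/1 0/1/2 1/0/1 1/0/2 1/1/0 1/1/1 1/1/2
under TSO → 0/0/0 0/0/1 0/0/2 0/1/0 0/1/1 0/1/2 1/0/0 1/0/1 1/0/2 1/1/0 1/1/1 1/1/2
under PSO → 0/0/0 0/0/1 0/0/2 0/1/0 0/1/1 0/1/2 1/0/0 1/0/1 1/0/2 1/1/0 1/1/1 1/1/2
target 0/0/2 ∈ {SC,TSO,PSO}

SC:yes TSO:yes PSO:yes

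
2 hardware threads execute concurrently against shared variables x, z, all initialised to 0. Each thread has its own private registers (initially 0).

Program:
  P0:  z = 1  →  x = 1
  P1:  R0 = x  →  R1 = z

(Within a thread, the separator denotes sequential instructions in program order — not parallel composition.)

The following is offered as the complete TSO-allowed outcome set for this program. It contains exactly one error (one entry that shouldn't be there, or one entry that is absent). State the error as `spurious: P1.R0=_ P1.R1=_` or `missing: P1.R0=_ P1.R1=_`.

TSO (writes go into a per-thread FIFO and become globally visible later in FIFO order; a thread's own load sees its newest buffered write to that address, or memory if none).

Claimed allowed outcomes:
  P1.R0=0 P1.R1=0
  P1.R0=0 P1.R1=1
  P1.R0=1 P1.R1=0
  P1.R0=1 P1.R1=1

outcome vector order: (P1.R0,P1.R1)
under TSO → <0 0>, <0 1>, <1 1>
claimed∖TSO = {<1 0>}

spurious: P1.R0=1 P1.R1=0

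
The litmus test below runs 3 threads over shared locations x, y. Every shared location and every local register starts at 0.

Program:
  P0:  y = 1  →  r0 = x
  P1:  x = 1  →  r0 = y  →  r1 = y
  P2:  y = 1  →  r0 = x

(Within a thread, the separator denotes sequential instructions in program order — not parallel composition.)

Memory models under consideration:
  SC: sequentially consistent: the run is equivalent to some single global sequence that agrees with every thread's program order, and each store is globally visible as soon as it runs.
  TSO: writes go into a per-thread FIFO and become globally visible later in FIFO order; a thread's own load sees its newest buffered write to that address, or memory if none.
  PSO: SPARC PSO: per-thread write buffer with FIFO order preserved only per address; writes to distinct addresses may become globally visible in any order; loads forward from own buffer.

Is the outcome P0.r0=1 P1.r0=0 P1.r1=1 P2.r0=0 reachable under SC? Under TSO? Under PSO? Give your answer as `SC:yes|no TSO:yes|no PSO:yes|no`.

outcome vector order: (P0.r0,P1.r0,P1.r1,P2.r0)
[SC] allowed = {0110; 0111; 1001; 1011; 1110; 1111}
[TSO] allowed = {0000; 0001; 0010; 0011; 0110; 0111; 1000; 1001; 1010; 1011; 1110; 1111}
[PSO] allowed = {0000; 0001; 0010; 0011; 0110; 0111; 1000; 1001; 1010; 1011; 1110; 1111}
target 1010 ∈ {TSO,PSO}

SC:no TSO:yes PSO:yes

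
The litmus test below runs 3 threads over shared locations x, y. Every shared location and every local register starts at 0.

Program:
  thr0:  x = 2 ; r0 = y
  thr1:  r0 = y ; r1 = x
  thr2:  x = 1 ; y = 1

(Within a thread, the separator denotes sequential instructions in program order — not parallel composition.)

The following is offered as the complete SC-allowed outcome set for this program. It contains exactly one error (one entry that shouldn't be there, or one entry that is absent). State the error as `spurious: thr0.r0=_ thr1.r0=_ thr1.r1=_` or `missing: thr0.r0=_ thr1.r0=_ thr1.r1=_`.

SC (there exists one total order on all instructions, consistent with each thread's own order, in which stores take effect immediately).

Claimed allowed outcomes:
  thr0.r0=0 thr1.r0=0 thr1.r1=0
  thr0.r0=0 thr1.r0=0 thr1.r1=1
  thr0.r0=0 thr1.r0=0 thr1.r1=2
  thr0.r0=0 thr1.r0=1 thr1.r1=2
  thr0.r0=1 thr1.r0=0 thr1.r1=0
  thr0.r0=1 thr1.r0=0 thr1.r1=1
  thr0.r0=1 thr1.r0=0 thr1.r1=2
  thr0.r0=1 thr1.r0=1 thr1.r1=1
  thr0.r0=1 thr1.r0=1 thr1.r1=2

missing: thr0.r0=0 thr1.r0=1 thr1.r1=1

outcome vector order: (thr0.r0,thr1.r0,thr1.r1)
SC: 10 outcomes — {(0,0,0) (0,0,1) (0,0,2) (0,1,1) (0,1,2) (1,0,0) (1,0,1) (1,0,2) (1,1,1) (1,1,2)}
SC∖claimed = {(0,1,1)}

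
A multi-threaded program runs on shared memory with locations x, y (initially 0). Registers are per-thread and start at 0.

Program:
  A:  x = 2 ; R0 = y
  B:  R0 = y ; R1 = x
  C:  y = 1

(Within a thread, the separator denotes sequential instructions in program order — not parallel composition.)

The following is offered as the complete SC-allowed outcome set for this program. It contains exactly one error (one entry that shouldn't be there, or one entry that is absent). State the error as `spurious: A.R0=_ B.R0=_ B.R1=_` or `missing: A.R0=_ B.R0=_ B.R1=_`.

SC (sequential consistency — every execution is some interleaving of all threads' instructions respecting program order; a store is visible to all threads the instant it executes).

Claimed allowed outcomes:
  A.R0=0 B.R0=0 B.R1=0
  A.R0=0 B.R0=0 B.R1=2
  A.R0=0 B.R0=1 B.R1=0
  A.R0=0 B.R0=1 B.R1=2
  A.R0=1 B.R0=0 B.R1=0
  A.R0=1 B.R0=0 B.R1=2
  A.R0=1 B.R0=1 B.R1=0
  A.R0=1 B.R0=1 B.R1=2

outcome vector order: (A.R0,B.R0,B.R1)
SC: 7 outcomes — {(0,0,0) (0,0,2) (0,1,2) (1,0,0) (1,0,2) (1,1,0) (1,1,2)}
claimed∖SC = {(0,1,0)}

spurious: A.R0=0 B.R0=1 B.R1=0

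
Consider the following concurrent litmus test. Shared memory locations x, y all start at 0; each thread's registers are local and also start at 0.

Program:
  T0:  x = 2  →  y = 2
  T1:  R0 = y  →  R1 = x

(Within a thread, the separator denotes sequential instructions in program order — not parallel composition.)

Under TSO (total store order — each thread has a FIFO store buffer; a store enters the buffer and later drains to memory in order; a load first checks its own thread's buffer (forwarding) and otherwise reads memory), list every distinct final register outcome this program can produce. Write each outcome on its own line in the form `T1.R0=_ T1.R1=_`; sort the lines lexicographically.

T1.R0=0 T1.R1=0
T1.R0=0 T1.R1=2
T1.R0=2 T1.R1=2

outcome vector order: (T1.R0,T1.R1)
|TSO outcomes| = 3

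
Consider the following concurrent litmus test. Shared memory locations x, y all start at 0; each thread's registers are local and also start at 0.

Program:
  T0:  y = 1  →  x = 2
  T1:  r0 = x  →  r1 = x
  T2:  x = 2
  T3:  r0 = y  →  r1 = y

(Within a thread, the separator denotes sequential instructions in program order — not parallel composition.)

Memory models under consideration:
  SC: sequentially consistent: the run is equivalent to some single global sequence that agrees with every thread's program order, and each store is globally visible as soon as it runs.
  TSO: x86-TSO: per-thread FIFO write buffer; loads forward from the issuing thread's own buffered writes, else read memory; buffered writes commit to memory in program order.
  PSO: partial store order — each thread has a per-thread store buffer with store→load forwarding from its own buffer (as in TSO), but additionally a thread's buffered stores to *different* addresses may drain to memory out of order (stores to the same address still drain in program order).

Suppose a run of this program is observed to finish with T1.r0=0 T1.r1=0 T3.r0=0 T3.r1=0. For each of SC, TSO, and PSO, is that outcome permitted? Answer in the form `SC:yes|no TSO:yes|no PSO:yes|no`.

SC:yes TSO:yes PSO:yes

outcome vector order: (T1.r0,T1.r1,T3.r0,T3.r1)
[SC] allowed = {0000, 0001, 0011, 0200, 0201, 0211, 2200, 2201, 2211}
[TSO] allowed = {0000, 0001, 0011, 0200, 0201, 0211, 2200, 2201, 2211}
[PSO] allowed = {0000, 0001, 0011, 0200, 0201, 0211, 2200, 2201, 2211}
target 0000 ∈ {SC,TSO,PSO}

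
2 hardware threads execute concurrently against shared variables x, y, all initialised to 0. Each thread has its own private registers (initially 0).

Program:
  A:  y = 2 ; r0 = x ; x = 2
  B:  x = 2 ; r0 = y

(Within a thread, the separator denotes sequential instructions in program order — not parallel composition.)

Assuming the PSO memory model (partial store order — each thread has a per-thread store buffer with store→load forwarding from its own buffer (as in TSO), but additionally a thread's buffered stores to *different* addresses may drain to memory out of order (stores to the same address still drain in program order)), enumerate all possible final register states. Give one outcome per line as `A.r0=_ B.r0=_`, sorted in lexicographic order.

outcome vector order: (A.r0,B.r0)
|PSO outcomes| = 4

A.r0=0 B.r0=0
A.r0=0 B.r0=2
A.r0=2 B.r0=0
A.r0=2 B.r0=2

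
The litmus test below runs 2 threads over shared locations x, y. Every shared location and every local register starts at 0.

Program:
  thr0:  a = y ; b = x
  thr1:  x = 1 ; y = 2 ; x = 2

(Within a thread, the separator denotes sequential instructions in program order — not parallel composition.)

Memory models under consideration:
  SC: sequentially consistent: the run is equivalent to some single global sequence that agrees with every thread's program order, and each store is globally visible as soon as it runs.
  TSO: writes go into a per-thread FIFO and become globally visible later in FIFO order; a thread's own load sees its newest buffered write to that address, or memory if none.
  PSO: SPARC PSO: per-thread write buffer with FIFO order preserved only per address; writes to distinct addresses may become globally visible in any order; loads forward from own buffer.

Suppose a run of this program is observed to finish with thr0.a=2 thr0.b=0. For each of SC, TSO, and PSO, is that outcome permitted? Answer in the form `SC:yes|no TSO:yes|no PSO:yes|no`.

outcome vector order: (thr0.a,thr0.b)
SC (5): 00; 01; 02; 21; 22
TSO (5): 00; 01; 02; 21; 22
PSO (6): 00; 01; 02; 20; 21; 22
target 20 ∈ {PSO}

SC:no TSO:no PSO:yes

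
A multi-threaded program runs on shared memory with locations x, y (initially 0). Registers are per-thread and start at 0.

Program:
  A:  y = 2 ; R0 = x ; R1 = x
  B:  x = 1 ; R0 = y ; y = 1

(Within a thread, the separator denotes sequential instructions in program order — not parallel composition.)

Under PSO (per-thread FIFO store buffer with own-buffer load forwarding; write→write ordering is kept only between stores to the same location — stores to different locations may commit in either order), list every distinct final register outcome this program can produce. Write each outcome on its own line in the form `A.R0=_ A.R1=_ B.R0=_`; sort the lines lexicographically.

A.R0=0 A.R1=0 B.R0=0
A.R0=0 A.R1=0 B.R0=2
A.R0=0 A.R1=1 B.R0=0
A.R0=0 A.R1=1 B.R0=2
A.R0=1 A.R1=1 B.R0=0
A.R0=1 A.R1=1 B.R0=2

outcome vector order: (A.R0,A.R1,B.R0)
|PSO outcomes| = 6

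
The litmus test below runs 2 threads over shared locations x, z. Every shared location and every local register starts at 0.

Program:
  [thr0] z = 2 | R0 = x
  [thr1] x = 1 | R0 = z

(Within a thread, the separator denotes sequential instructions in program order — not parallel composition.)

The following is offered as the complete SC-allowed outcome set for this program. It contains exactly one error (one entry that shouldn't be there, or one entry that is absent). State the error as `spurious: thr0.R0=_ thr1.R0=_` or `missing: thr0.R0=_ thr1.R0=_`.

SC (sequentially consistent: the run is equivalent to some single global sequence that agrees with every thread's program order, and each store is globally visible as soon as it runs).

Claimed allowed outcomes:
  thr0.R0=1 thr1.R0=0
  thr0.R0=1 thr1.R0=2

outcome vector order: (thr0.R0,thr1.R0)
under SC → <0 2>; <1 0>; <1 2>
SC∖claimed = {<0 2>}

missing: thr0.R0=0 thr1.R0=2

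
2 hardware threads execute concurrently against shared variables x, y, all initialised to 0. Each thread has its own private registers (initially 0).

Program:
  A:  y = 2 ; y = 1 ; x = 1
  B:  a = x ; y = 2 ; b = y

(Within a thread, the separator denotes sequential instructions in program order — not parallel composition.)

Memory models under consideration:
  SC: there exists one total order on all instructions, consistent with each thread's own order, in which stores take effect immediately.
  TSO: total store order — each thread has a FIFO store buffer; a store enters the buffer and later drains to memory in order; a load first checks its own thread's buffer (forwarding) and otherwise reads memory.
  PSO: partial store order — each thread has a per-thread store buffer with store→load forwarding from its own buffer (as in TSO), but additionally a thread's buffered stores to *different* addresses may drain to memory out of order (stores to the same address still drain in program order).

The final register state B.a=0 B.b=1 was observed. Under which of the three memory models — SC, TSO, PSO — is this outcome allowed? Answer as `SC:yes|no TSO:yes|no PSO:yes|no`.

outcome vector order: (B.a,B.b)
[SC] allowed = {<0 1>; <0 2>; <1 2>}
[TSO] allowed = {<0 1>; <0 2>; <1 2>}
[PSO] allowed = {<0 1>; <0 2>; <1 1>; <1 2>}
target <0 1> ∈ {SC,TSO,PSO}

SC:yes TSO:yes PSO:yes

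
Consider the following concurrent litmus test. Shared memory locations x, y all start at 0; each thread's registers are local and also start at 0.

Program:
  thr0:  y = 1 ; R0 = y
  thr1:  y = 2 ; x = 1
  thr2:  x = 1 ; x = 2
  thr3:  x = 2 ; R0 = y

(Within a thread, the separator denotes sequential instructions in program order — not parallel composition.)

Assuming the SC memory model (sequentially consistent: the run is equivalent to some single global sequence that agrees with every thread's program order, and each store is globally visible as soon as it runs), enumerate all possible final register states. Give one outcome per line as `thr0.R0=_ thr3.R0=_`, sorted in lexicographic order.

outcome vector order: (thr0.R0,thr3.R0)
|SC outcomes| = 6

thr0.R0=1 thr3.R0=0
thr0.R0=1 thr3.R0=1
thr0.R0=1 thr3.R0=2
thr0.R0=2 thr3.R0=0
thr0.R0=2 thr3.R0=1
thr0.R0=2 thr3.R0=2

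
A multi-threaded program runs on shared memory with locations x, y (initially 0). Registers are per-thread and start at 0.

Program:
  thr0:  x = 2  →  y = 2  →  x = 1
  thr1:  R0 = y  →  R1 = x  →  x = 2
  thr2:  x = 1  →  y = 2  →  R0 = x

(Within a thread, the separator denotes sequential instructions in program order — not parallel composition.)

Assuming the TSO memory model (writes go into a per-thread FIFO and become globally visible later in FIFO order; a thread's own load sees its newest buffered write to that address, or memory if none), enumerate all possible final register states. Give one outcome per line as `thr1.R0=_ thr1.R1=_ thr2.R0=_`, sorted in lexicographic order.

thr1.R0=0 thr1.R1=0 thr2.R0=1
thr1.R0=0 thr1.R1=0 thr2.R0=2
thr1.R0=0 thr1.R1=1 thr2.R0=1
thr1.R0=0 thr1.R1=1 thr2.R0=2
thr1.R0=0 thr1.R1=2 thr2.R0=1
thr1.R0=0 thr1.R1=2 thr2.R0=2
thr1.R0=2 thr1.R1=1 thr2.R0=1
thr1.R0=2 thr1.R1=1 thr2.R0=2
thr1.R0=2 thr1.R1=2 thr2.R0=1
thr1.R0=2 thr1.R1=2 thr2.R0=2

outcome vector order: (thr1.R0,thr1.R1,thr2.R0)
|TSO outcomes| = 10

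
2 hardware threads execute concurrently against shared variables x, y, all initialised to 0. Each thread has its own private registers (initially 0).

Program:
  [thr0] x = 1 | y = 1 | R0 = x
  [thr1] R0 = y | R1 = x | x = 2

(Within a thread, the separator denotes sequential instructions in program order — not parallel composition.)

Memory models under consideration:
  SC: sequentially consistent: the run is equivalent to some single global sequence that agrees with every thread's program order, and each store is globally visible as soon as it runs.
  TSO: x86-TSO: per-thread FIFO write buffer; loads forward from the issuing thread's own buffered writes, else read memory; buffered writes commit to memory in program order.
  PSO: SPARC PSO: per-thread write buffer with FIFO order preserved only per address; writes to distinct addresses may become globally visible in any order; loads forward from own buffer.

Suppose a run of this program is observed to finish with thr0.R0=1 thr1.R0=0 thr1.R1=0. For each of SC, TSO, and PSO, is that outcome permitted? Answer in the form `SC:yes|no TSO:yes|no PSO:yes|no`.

SC:yes TSO:yes PSO:yes

outcome vector order: (thr0.R0,thr1.R0,thr1.R1)
under SC → (1,0,0); (1,0,1); (1,1,1); (2,0,0); (2,0,1); (2,1,1)
under TSO → (1,0,0); (1,0,1); (1,1,1); (2,0,0); (2,0,1); (2,1,1)
under PSO → (1,0,0); (1,0,1); (1,1,0); (1,1,1); (2,0,0); (2,0,1); (2,1,0); (2,1,1)
target (1,0,0) ∈ {SC,TSO,PSO}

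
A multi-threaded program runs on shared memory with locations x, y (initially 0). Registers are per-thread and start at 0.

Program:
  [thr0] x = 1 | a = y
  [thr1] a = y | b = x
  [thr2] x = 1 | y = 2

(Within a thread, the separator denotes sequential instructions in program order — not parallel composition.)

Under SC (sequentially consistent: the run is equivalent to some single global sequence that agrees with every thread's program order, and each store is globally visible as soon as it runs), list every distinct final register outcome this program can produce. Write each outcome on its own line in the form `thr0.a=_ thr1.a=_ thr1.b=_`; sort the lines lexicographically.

thr0.a=0 thr1.a=0 thr1.b=0
thr0.a=0 thr1.a=0 thr1.b=1
thr0.a=0 thr1.a=2 thr1.b=1
thr0.a=2 thr1.a=0 thr1.b=0
thr0.a=2 thr1.a=0 thr1.b=1
thr0.a=2 thr1.a=2 thr1.b=1

outcome vector order: (thr0.a,thr1.a,thr1.b)
|SC outcomes| = 6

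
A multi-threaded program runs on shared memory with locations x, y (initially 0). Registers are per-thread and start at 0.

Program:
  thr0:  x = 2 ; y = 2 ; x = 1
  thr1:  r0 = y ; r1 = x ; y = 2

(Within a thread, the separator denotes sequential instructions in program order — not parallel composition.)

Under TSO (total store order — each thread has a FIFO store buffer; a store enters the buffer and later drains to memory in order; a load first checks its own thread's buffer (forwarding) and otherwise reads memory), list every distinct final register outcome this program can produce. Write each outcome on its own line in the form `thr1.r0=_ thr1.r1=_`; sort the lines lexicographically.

thr1.r0=0 thr1.r1=0
thr1.r0=0 thr1.r1=1
thr1.r0=0 thr1.r1=2
thr1.r0=2 thr1.r1=1
thr1.r0=2 thr1.r1=2

outcome vector order: (thr1.r0,thr1.r1)
|TSO outcomes| = 5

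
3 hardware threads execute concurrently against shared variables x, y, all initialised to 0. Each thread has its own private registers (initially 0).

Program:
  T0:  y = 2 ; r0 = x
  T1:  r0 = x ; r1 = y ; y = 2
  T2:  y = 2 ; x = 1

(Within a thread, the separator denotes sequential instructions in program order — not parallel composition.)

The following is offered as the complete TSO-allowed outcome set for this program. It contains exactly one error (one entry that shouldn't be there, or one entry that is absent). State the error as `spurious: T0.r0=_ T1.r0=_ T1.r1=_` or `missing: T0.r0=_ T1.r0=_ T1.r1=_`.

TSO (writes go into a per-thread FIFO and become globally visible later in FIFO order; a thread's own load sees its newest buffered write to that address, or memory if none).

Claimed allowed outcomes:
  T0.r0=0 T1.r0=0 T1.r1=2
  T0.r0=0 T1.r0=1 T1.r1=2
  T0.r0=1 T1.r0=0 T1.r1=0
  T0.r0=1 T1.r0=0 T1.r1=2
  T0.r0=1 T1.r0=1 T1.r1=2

outcome vector order: (T0.r0,T1.r0,T1.r1)
under TSO → 0/0/0, 0/0/2, 0/1/2, 1/0/0, 1/0/2, 1/1/2
TSO∖claimed = {0/0/0}

missing: T0.r0=0 T1.r0=0 T1.r1=0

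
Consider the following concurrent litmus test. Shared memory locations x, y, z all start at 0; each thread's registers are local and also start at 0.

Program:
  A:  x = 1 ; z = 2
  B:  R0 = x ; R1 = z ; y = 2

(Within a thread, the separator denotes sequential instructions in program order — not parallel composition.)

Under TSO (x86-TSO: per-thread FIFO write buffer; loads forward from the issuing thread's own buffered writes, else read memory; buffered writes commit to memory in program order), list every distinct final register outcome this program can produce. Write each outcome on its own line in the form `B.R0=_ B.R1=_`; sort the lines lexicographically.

B.R0=0 B.R1=0
B.R0=0 B.R1=2
B.R0=1 B.R1=0
B.R0=1 B.R1=2

outcome vector order: (B.R0,B.R1)
|TSO outcomes| = 4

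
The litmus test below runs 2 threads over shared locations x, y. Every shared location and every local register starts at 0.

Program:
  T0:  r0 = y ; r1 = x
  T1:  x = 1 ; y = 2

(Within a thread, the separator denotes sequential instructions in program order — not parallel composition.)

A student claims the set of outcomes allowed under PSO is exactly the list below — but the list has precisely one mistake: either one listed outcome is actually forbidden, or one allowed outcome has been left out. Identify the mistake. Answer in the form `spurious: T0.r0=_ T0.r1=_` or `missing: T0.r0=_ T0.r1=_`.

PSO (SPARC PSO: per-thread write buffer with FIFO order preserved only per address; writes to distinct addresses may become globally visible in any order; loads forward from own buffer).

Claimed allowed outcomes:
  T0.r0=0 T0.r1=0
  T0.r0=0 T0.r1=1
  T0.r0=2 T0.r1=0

missing: T0.r0=2 T0.r1=1

outcome vector order: (T0.r0,T0.r1)
[PSO] allowed = {(0,0); (0,1); (2,0); (2,1)}
PSO∖claimed = {(2,1)}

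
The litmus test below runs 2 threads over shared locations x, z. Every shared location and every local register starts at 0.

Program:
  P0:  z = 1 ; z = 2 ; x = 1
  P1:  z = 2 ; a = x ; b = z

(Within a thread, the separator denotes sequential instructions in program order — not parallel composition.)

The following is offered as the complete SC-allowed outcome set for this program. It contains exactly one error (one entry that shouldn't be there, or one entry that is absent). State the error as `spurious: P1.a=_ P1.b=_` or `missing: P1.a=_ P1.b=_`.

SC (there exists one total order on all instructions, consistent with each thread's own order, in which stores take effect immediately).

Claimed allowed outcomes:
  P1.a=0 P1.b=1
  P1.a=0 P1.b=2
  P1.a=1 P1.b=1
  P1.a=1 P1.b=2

outcome vector order: (P1.a,P1.b)
SC: 3 outcomes — {01 02 12}
claimed∖SC = {11}

spurious: P1.a=1 P1.b=1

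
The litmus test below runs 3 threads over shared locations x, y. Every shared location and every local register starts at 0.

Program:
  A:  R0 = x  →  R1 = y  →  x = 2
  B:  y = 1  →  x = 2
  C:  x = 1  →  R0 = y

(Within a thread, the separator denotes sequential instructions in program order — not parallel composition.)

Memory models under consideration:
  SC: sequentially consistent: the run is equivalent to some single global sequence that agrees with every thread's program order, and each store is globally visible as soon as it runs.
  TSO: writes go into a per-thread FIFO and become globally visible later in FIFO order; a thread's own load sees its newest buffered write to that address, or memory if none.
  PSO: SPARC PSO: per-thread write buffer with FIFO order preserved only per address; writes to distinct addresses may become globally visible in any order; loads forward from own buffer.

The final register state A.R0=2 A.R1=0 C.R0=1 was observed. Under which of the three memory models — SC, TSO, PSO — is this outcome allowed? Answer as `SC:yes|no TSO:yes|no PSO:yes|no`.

outcome vector order: (A.R0,A.R1,C.R0)
SC (10): 000 001 010 011 100 101 110 111 210 211
TSO (10): 000 001 010 011 100 101 110 111 210 211
PSO (12): 000 001 010 011 100 101 110 111 200 201 210 211
target 201 ∈ {PSO}

SC:no TSO:no PSO:yes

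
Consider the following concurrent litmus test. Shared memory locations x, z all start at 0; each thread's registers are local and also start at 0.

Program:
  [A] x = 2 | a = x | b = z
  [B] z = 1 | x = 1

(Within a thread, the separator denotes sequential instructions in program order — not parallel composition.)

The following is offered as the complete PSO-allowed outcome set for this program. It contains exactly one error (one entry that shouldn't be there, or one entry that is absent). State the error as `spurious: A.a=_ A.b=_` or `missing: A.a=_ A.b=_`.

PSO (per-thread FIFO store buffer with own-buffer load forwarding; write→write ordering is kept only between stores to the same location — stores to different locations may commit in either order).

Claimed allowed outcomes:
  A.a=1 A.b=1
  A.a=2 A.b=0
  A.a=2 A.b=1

missing: A.a=1 A.b=0

outcome vector order: (A.a,A.b)
PSO (4): (1,0), (1,1), (2,0), (2,1)
PSO∖claimed = {(1,0)}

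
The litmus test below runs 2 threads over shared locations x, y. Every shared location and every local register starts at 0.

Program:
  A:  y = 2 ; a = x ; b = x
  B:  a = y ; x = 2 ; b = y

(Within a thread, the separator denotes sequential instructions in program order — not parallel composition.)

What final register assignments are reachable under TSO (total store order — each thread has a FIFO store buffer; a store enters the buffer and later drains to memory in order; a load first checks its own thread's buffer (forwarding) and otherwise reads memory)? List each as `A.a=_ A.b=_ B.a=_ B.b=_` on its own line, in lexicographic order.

A.a=0 A.b=0 B.a=0 B.b=0
A.a=0 A.b=0 B.a=0 B.b=2
A.a=0 A.b=0 B.a=2 B.b=2
A.a=0 A.b=2 B.a=0 B.b=0
A.a=0 A.b=2 B.a=0 B.b=2
A.a=0 A.b=2 B.a=2 B.b=2
A.a=2 A.b=2 B.a=0 B.b=0
A.a=2 A.b=2 B.a=0 B.b=2
A.a=2 A.b=2 B.a=2 B.b=2

outcome vector order: (A.a,A.b,B.a,B.b)
|TSO outcomes| = 9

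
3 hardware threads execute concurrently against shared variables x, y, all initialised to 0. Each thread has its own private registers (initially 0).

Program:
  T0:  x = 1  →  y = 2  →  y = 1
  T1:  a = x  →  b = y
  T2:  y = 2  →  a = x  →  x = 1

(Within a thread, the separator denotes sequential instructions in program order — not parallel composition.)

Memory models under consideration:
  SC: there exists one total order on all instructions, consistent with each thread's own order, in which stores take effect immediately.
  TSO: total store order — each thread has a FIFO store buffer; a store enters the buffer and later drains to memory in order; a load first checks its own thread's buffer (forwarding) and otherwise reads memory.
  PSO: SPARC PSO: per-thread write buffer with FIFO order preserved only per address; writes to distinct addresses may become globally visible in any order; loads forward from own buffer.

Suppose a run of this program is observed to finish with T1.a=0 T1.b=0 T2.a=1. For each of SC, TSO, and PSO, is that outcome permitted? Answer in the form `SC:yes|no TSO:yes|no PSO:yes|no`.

outcome vector order: (T1.a,T1.b,T2.a)
under SC → (0,0,0), (0,0,1), (0,1,0), (0,1,1), (0,2,0), (0,2,1), (1,0,1), (1,1,0), (1,1,1), (1,2,0), (1,2,1)
under TSO → (0,0,0), (0,0,1), (0,1,0), (0,1,1), (0,2,0), (0,2,1), (1,0,0), (1,0,1), (1,1,0), (1,1,1), (1,2,0), (1,2,1)
under PSO → (0,0,0), (0,0,1), (0,1,0), (0,1,1), (0,2,0), (0,2,1), (1,0,0), (1,0,1), (1,1,0), (1,1,1), (1,2,0), (1,2,1)
target (0,0,1) ∈ {SC,TSO,PSO}

SC:yes TSO:yes PSO:yes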